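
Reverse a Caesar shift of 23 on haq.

h(7): 7−23=-16≡10 → k
a(0): 0−23=-23≡3 → d
q(16): 16−23=-7≡19 → t

kdt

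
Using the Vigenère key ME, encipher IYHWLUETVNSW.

UCTAXYQXHREA

Repeat the key across the message: MEMEMEMEMEME
I(8)+M(12): 20 → U
Y(24)+E(4): 28≡2 → C
H(7)+M(12): 19 → T
W(22)+E(4): 26≡0 → A
L(11)+M(12): 23 → X
U(20)+E(4): 24 → Y
E(4)+M(12): 16 → Q
T(19)+E(4): 23 → X
V(21)+M(12): 33≡7 → H
N(13)+E(4): 17 → R
S(18)+M(12): 30≡4 → E
W(22)+E(4): 26≡0 → A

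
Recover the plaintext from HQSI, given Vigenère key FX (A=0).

Repeat the key across the ciphertext: FXFX
H(7)−F(5): 2 → C
Q(16)−X(23): -7≡19 → T
S(18)−F(5): 13 → N
I(8)−X(23): -15≡11 → L

CTNL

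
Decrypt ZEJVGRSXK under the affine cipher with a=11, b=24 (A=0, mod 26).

TKBVWXQHU

The inverse of 11 mod 26 is 19, since 11·19=209≡1. Apply D(y)=19·(y−24) mod 26:
Z(25): 19·(25−24)=19 → T
E(4): 19·(4−24)=-380≡10 → K
J(9): 19·(9−24)=-285≡1 → B
V(21): 19·(21−24)=-57≡21 → V
G(6): 19·(6−24)=-342≡22 → W
R(17): 19·(17−24)=-133≡23 → X
S(18): 19·(18−24)=-114≡16 → Q
X(23): 19·(23−24)=-19≡7 → H
K(10): 19·(10−24)=-266≡20 → U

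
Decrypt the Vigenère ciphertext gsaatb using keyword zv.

Repeat the key across the ciphertext: zvzvzv
g(6)−z(25): -19≡7 → h
s(18)−v(21): -3≡23 → x
a(0)−z(25): -25≡1 → b
a(0)−v(21): -21≡5 → f
t(19)−z(25): -6≡20 → u
b(1)−v(21): -20≡6 → g

hxbfug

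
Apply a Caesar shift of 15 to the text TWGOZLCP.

ILVDOARE

T(19): 19+15=34≡8 → I
W(22): 22+15=37≡11 → L
G(6): 6+15=21 → V
O(14): 14+15=29≡3 → D
Z(25): 25+15=40≡14 → O
L(11): 11+15=26≡0 → A
C(2): 2+15=17 → R
P(15): 15+15=30≡4 → E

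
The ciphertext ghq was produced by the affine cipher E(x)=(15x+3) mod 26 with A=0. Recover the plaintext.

vcn

The inverse of 15 mod 26 is 7, since 15·7=105≡1. Apply D(y)=7·(y−3) mod 26:
g(6): 7·(6−3)=21 → v
h(7): 7·(7−3)=28≡2 → c
q(16): 7·(16−3)=91≡13 → n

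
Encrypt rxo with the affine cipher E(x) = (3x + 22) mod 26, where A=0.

vnm

r(17): 3·17+22=73≡21 → v
x(23): 3·23+22=91≡13 → n
o(14): 3·14+22=64≡12 → m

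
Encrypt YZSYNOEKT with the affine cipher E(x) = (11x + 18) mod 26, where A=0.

WHIWFQKYT

Y(24): 11·24+18=282≡22 → W
Z(25): 11·25+18=293≡7 → H
S(18): 11·18+18=216≡8 → I
Y(24): 11·24+18=282≡22 → W
N(13): 11·13+18=161≡5 → F
O(14): 11·14+18=172≡16 → Q
E(4): 11·4+18=62≡10 → K
K(10): 11·10+18=128≡24 → Y
T(19): 11·19+18=227≡19 → T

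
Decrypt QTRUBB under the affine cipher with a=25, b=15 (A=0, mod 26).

The inverse of 25 mod 26 is 25, since 25·25=625≡1. Apply D(y)=25·(y−15) mod 26:
Q(16): 25·(16−15)=25 → Z
T(19): 25·(19−15)=100≡22 → W
R(17): 25·(17−15)=50≡24 → Y
U(20): 25·(20−15)=125≡21 → V
B(1): 25·(1−15)=-350≡14 → O
B(1): 25·(1−15)=-350≡14 → O

ZWYVOO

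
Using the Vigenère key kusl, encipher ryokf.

bsgvp

Repeat the key across the message: kuslk
r(17)+k(10): 27≡1 → b
y(24)+u(20): 44≡18 → s
o(14)+s(18): 32≡6 → g
k(10)+l(11): 21 → v
f(5)+k(10): 15 → p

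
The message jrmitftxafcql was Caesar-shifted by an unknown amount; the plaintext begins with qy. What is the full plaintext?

From the crib: j(9)−q(16)=-7≡19, so the shift is 19.
Subtract 19 from each ciphertext letter:
j(9): 9−19=-10≡16 → q
r(17): 17−19=-2≡24 → y
m(12): 12−19=-7≡19 → t
i(8): 8−19=-11≡15 → p
t(19): 19−19=0 → a
f(5): 5−19=-14≡12 → m
t(19): 19−19=0 → a
x(23): 23−19=4 → e
a(0): 0−19=-19≡7 → h
f(5): 5−19=-14≡12 → m
c(2): 2−19=-17≡9 → j
q(16): 16−19=-3≡23 → x
l(11): 11−19=-8≡18 → s

qytpamaehmjxs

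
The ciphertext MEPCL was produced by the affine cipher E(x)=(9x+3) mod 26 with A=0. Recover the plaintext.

The inverse of 9 mod 26 is 3, since 9·3=27≡1. Apply D(y)=3·(y−3) mod 26:
M(12): 3·(12−3)=27≡1 → B
E(4): 3·(4−3)=3 → D
P(15): 3·(15−3)=36≡10 → K
C(2): 3·(2−3)=-3≡23 → X
L(11): 3·(11−3)=24 → Y

BDKXY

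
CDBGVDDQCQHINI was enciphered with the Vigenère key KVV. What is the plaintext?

Repeat the key across the ciphertext: KVVKVVKVVKVVKV
C(2)−K(10): -8≡18 → S
D(3)−V(21): -18≡8 → I
B(1)−V(21): -20≡6 → G
G(6)−K(10): -4≡22 → W
V(21)−V(21): 0 → A
D(3)−V(21): -18≡8 → I
D(3)−K(10): -7≡19 → T
Q(16)−V(21): -5≡21 → V
C(2)−V(21): -19≡7 → H
Q(16)−K(10): 6 → G
H(7)−V(21): -14≡12 → M
I(8)−V(21): -13≡13 → N
N(13)−K(10): 3 → D
I(8)−V(21): -13≡13 → N

SIGWAITVHGMNDN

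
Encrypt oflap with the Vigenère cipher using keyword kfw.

Repeat the key across the message: kfwkf
o(14)+k(10): 24 → y
f(5)+f(5): 10 → k
l(11)+w(22): 33≡7 → h
a(0)+k(10): 10 → k
p(15)+f(5): 20 → u

ykhku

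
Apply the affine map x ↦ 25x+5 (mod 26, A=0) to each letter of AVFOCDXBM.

A(0): 25·0+5=5 → F
V(21): 25·21+5=530≡10 → K
F(5): 25·5+5=130≡0 → A
O(14): 25·14+5=355≡17 → R
C(2): 25·2+5=55≡3 → D
D(3): 25·3+5=80≡2 → C
X(23): 25·23+5=580≡8 → I
B(1): 25·1+5=30≡4 → E
M(12): 25·12+5=305≡19 → T

FKARDCIET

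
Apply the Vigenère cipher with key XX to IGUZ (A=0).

Repeat the key across the message: XXXX
I(8)+X(23): 31≡5 → F
G(6)+X(23): 29≡3 → D
U(20)+X(23): 43≡17 → R
Z(25)+X(23): 48≡22 → W

FDRW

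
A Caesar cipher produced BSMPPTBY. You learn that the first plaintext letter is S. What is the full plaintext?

SJDGGKSP

From the crib: B(1)−S(18)=-17≡9, so the shift is 9.
Subtract 9 from each ciphertext letter:
B(1): 1−9=-8≡18 → S
S(18): 18−9=9 → J
M(12): 12−9=3 → D
P(15): 15−9=6 → G
P(15): 15−9=6 → G
T(19): 19−9=10 → K
B(1): 1−9=-8≡18 → S
Y(24): 24−9=15 → P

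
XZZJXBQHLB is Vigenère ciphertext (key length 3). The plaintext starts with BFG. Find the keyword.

Subtract each crib letter from the matching ciphertext letter (mod 26):
X(23)−B(1)=22 → W
Z(25)−F(5)=20 → U
Z(25)−G(6)=19 → T

WUT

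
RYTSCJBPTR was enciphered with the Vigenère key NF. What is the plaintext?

Repeat the key across the ciphertext: NFNFNFNFNF
R(17)−N(13): 4 → E
Y(24)−F(5): 19 → T
T(19)−N(13): 6 → G
S(18)−F(5): 13 → N
C(2)−N(13): -11≡15 → P
J(9)−F(5): 4 → E
B(1)−N(13): -12≡14 → O
P(15)−F(5): 10 → K
T(19)−N(13): 6 → G
R(17)−F(5): 12 → M

ETGNPEOKGM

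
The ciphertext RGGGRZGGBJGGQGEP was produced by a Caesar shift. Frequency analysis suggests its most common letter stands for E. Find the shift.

2

The most frequent ciphertext letter is G (appears 8 times).
G is position 6; E is position 4.
Shift = 2.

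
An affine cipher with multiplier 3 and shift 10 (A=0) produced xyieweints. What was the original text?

The inverse of 3 mod 26 is 9, since 3·9=27≡1. Apply D(y)=9·(y−10) mod 26:
x(23): 9·(23−10)=117≡13 → n
y(24): 9·(24−10)=126≡22 → w
i(8): 9·(8−10)=-18≡8 → i
e(4): 9·(4−10)=-54≡24 → y
w(22): 9·(22−10)=108≡4 → e
e(4): 9·(4−10)=-54≡24 → y
i(8): 9·(8−10)=-18≡8 → i
n(13): 9·(13−10)=27≡1 → b
t(19): 9·(19−10)=81≡3 → d
s(18): 9·(18−10)=72≡20 → u

nwiyeyibdu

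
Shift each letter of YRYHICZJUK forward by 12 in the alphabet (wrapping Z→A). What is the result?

KDKTUOLVGW

Y(24): 24+12=36≡10 → K
R(17): 17+12=29≡3 → D
Y(24): 24+12=36≡10 → K
H(7): 7+12=19 → T
I(8): 8+12=20 → U
C(2): 2+12=14 → O
Z(25): 25+12=37≡11 → L
J(9): 9+12=21 → V
U(20): 20+12=32≡6 → G
K(10): 10+12=22 → W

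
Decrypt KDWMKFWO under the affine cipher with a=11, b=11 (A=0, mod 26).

HEBTHQBF

The inverse of 11 mod 26 is 19, since 11·19=209≡1. Apply D(y)=19·(y−11) mod 26:
K(10): 19·(10−11)=-19≡7 → H
D(3): 19·(3−11)=-152≡4 → E
W(22): 19·(22−11)=209≡1 → B
M(12): 19·(12−11)=19 → T
K(10): 19·(10−11)=-19≡7 → H
F(5): 19·(5−11)=-114≡16 → Q
W(22): 19·(22−11)=209≡1 → B
O(14): 19·(14−11)=57≡5 → F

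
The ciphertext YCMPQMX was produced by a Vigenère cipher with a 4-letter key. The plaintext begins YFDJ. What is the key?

Subtract each crib letter from the matching ciphertext letter (mod 26):
Y(24)−Y(24)=0 → A
C(2)−F(5)=-3≡23 → X
M(12)−D(3)=9 → J
P(15)−J(9)=6 → G

AXJG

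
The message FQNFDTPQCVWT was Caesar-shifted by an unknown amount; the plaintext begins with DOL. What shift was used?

From the crib: F(5)−D(3)=2, so the shift is 2.

2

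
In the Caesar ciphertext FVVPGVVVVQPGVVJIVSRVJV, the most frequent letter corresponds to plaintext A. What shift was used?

21

The most frequent ciphertext letter is V (appears 11 times).
V is position 21; A is position 0.
Shift = 21.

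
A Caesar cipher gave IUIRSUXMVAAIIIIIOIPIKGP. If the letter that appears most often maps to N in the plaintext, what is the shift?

The most frequent ciphertext letter is I (appears 9 times).
I is position 8; N is position 13.
Shift = -5≡21.

21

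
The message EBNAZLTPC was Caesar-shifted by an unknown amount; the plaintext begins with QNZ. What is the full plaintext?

QNZMLXFBO

From the crib: E(4)−Q(16)=-12≡14, so the shift is 14.
Subtract 14 from each ciphertext letter:
E(4): 4−14=-10≡16 → Q
B(1): 1−14=-13≡13 → N
N(13): 13−14=-1≡25 → Z
A(0): 0−14=-14≡12 → M
Z(25): 25−14=11 → L
L(11): 11−14=-3≡23 → X
T(19): 19−14=5 → F
P(15): 15−14=1 → B
C(2): 2−14=-12≡14 → O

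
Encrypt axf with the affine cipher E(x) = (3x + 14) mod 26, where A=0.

a(0): 3·0+14=14 → o
x(23): 3·23+14=83≡5 → f
f(5): 3·5+14=29≡3 → d

ofd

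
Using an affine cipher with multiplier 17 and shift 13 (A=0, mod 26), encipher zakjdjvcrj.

wnbkmkgvqk

z(25): 17·25+13=438≡22 → w
a(0): 17·0+13=13 → n
k(10): 17·10+13=183≡1 → b
j(9): 17·9+13=166≡10 → k
d(3): 17·3+13=64≡12 → m
j(9): 17·9+13=166≡10 → k
v(21): 17·21+13=370≡6 → g
c(2): 17·2+13=47≡21 → v
r(17): 17·17+13=302≡16 → q
j(9): 17·9+13=166≡10 → k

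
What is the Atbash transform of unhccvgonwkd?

fmsxxetlmdpw

u(20) → f(5)
n(13) → m(12)
h(7) → s(18)
c(2) → x(23)
c(2) → x(23)
v(21) → e(4)
g(6) → t(19)
o(14) → l(11)
n(13) → m(12)
w(22) → d(3)
k(10) → p(15)
d(3) → w(22)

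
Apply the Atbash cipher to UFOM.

FULN

U(20) → F(5)
F(5) → U(20)
O(14) → L(11)
M(12) → N(13)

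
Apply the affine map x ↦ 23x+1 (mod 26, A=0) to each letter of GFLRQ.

G(6): 23·6+1=139≡9 → J
F(5): 23·5+1=116≡12 → M
L(11): 23·11+1=254≡20 → U
R(17): 23·17+1=392≡2 → C
Q(16): 23·16+1=369≡5 → F

JMUCF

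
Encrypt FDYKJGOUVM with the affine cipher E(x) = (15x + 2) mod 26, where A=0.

F(5): 15·5+2=77≡25 → Z
D(3): 15·3+2=47≡21 → V
Y(24): 15·24+2=362≡24 → Y
K(10): 15·10+2=152≡22 → W
J(9): 15·9+2=137≡7 → H
G(6): 15·6+2=92≡14 → O
O(14): 15·14+2=212≡4 → E
U(20): 15·20+2=302≡16 → Q
V(21): 15·21+2=317≡5 → F
M(12): 15·12+2=182≡0 → A

ZVYWHOEQFA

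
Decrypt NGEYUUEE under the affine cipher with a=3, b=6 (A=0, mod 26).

LAIGWWII

The inverse of 3 mod 26 is 9, since 3·9=27≡1. Apply D(y)=9·(y−6) mod 26:
N(13): 9·(13−6)=63≡11 → L
G(6): 9·(6−6)=0 → A
E(4): 9·(4−6)=-18≡8 → I
Y(24): 9·(24−6)=162≡6 → G
U(20): 9·(20−6)=126≡22 → W
U(20): 9·(20−6)=126≡22 → W
E(4): 9·(4−6)=-18≡8 → I
E(4): 9·(4−6)=-18≡8 → I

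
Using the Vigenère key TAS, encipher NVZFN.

GVRYN

Repeat the key across the message: TASTA
N(13)+T(19): 32≡6 → G
V(21)+A(0): 21 → V
Z(25)+S(18): 43≡17 → R
F(5)+T(19): 24 → Y
N(13)+A(0): 13 → N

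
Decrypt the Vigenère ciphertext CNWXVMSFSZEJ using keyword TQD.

Repeat the key across the ciphertext: TQDTQDTQDTQD
C(2)−T(19): -17≡9 → J
N(13)−Q(16): -3≡23 → X
W(22)−D(3): 19 → T
X(23)−T(19): 4 → E
V(21)−Q(16): 5 → F
M(12)−D(3): 9 → J
S(18)−T(19): -1≡25 → Z
F(5)−Q(16): -11≡15 → P
S(18)−D(3): 15 → P
Z(25)−T(19): 6 → G
E(4)−Q(16): -12≡14 → O
J(9)−D(3): 6 → G

JXTEFJZPPGOG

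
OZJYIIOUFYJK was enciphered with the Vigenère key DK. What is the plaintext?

LPGOFYLKCOGA

Repeat the key across the ciphertext: DKDKDKDKDKDK
O(14)−D(3): 11 → L
Z(25)−K(10): 15 → P
J(9)−D(3): 6 → G
Y(24)−K(10): 14 → O
I(8)−D(3): 5 → F
I(8)−K(10): -2≡24 → Y
O(14)−D(3): 11 → L
U(20)−K(10): 10 → K
F(5)−D(3): 2 → C
Y(24)−K(10): 14 → O
J(9)−D(3): 6 → G
K(10)−K(10): 0 → A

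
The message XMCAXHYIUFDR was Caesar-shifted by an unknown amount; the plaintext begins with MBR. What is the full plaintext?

From the crib: X(23)−M(12)=11, so the shift is 11.
Subtract 11 from each ciphertext letter:
X(23): 23−11=12 → M
M(12): 12−11=1 → B
C(2): 2−11=-9≡17 → R
A(0): 0−11=-11≡15 → P
X(23): 23−11=12 → M
H(7): 7−11=-4≡22 → W
Y(24): 24−11=13 → N
I(8): 8−11=-3≡23 → X
U(20): 20−11=9 → J
F(5): 5−11=-6≡20 → U
D(3): 3−11=-8≡18 → S
R(17): 17−11=6 → G

MBRPMWNXJUSG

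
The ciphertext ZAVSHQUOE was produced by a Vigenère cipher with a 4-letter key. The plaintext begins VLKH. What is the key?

EPLL

Subtract each crib letter from the matching ciphertext letter (mod 26):
Z(25)−V(21)=4 → E
A(0)−L(11)=-11≡15 → P
V(21)−K(10)=11 → L
S(18)−H(7)=11 → L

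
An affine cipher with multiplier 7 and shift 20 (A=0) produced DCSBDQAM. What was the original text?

The inverse of 7 mod 26 is 15, since 7·15=105≡1. Apply D(y)=15·(y−20) mod 26:
D(3): 15·(3−20)=-255≡5 → F
C(2): 15·(2−20)=-270≡16 → Q
S(18): 15·(18−20)=-30≡22 → W
B(1): 15·(1−20)=-285≡1 → B
D(3): 15·(3−20)=-255≡5 → F
Q(16): 15·(16−20)=-60≡18 → S
A(0): 15·(0−20)=-300≡12 → M
M(12): 15·(12−20)=-120≡10 → K

FQWBFSMK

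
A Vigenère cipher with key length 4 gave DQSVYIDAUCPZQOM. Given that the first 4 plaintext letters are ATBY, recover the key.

DXRX

Subtract each crib letter from the matching ciphertext letter (mod 26):
D(3)−A(0)=3 → D
Q(16)−T(19)=-3≡23 → X
S(18)−B(1)=17 → R
V(21)−Y(24)=-3≡23 → X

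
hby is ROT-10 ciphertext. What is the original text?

h(7): 7−10=-3≡23 → x
b(1): 1−10=-9≡17 → r
y(24): 24−10=14 → o

xro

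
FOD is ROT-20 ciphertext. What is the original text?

F(5): 5−20=-15≡11 → L
O(14): 14−20=-6≡20 → U
D(3): 3−20=-17≡9 → J

LUJ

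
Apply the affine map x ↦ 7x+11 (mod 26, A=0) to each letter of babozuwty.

b(1): 7·1+11=18 → s
a(0): 7·0+11=11 → l
b(1): 7·1+11=18 → s
o(14): 7·14+11=109≡5 → f
z(25): 7·25+11=186≡4 → e
u(20): 7·20+11=151≡21 → v
w(22): 7·22+11=165≡9 → j
t(19): 7·19+11=144≡14 → o
y(24): 7·24+11=179≡23 → x

slsfevjox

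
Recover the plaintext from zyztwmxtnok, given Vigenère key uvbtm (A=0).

Repeat the key across the ciphertext: uvbtmuvbtmu
z(25)−u(20): 5 → f
y(24)−v(21): 3 → d
z(25)−b(1): 24 → y
t(19)−t(19): 0 → a
w(22)−m(12): 10 → k
m(12)−u(20): -8≡18 → s
x(23)−v(21): 2 → c
t(19)−b(1): 18 → s
n(13)−t(19): -6≡20 → u
o(14)−m(12): 2 → c
k(10)−u(20): -10≡16 → q

fdyakscsucq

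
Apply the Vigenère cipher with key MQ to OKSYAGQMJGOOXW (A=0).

Repeat the key across the message: MQMQMQMQMQMQMQ
O(14)+M(12): 26≡0 → A
K(10)+Q(16): 26≡0 → A
S(18)+M(12): 30≡4 → E
Y(24)+Q(16): 40≡14 → O
A(0)+M(12): 12 → M
G(6)+Q(16): 22 → W
Q(16)+M(12): 28≡2 → C
M(12)+Q(16): 28≡2 → C
J(9)+M(12): 21 → V
G(6)+Q(16): 22 → W
O(14)+M(12): 26≡0 → A
O(14)+Q(16): 30≡4 → E
X(23)+M(12): 35≡9 → J
W(22)+Q(16): 38≡12 → M

AAEOMWCCVWAEJM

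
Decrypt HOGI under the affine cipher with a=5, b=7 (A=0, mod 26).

ARFV

The inverse of 5 mod 26 is 21, since 5·21=105≡1. Apply D(y)=21·(y−7) mod 26:
H(7): 21·(7−7)=0 → A
O(14): 21·(14−7)=147≡17 → R
G(6): 21·(6−7)=-21≡5 → F
I(8): 21·(8−7)=21 → V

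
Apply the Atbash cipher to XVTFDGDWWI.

CEGUWTWDDR

X(23) → C(2)
V(21) → E(4)
T(19) → G(6)
F(5) → U(20)
D(3) → W(22)
G(6) → T(19)
D(3) → W(22)
W(22) → D(3)
W(22) → D(3)
I(8) → R(17)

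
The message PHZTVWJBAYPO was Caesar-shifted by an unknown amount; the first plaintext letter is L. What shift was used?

4

From the crib: P(15)−L(11)=4, so the shift is 4.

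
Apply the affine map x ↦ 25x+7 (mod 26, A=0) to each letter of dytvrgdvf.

d(3): 25·3+7=82≡4 → e
y(24): 25·24+7=607≡9 → j
t(19): 25·19+7=482≡14 → o
v(21): 25·21+7=532≡12 → m
r(17): 25·17+7=432≡16 → q
g(6): 25·6+7=157≡1 → b
d(3): 25·3+7=82≡4 → e
v(21): 25·21+7=532≡12 → m
f(5): 25·5+7=132≡2 → c

ejomqbemc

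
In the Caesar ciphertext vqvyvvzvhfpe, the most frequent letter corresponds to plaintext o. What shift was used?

The most frequent ciphertext letter is v (appears 5 times).
v is position 21; o is position 14.
Shift = 7.

7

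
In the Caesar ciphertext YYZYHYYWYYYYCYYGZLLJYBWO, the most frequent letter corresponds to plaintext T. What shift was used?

The most frequent ciphertext letter is Y (appears 12 times).
Y is position 24; T is position 19.
Shift = 5.

5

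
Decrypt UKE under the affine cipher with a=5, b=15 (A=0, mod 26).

BZD

The inverse of 5 mod 26 is 21, since 5·21=105≡1. Apply D(y)=21·(y−15) mod 26:
U(20): 21·(20−15)=105≡1 → B
K(10): 21·(10−15)=-105≡25 → Z
E(4): 21·(4−15)=-231≡3 → D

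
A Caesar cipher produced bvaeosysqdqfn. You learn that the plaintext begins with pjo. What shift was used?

12

From the crib: b(1)−p(15)=-14≡12, so the shift is 12.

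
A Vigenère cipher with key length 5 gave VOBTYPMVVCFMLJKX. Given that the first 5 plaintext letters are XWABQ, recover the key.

Subtract each crib letter from the matching ciphertext letter (mod 26):
V(21)−X(23)=-2≡24 → Y
O(14)−W(22)=-8≡18 → S
B(1)−A(0)=1 → B
T(19)−B(1)=18 → S
Y(24)−Q(16)=8 → I

YSBSI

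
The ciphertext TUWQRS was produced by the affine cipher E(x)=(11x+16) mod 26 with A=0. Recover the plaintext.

FYKATM

The inverse of 11 mod 26 is 19, since 11·19=209≡1. Apply D(y)=19·(y−16) mod 26:
T(19): 19·(19−16)=57≡5 → F
U(20): 19·(20−16)=76≡24 → Y
W(22): 19·(22−16)=114≡10 → K
Q(16): 19·(16−16)=0 → A
R(17): 19·(17−16)=19 → T
S(18): 19·(18−16)=38≡12 → M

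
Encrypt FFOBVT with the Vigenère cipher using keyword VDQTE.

AIEUZO

Repeat the key across the message: VDQTEV
F(5)+V(21): 26≡0 → A
F(5)+D(3): 8 → I
O(14)+Q(16): 30≡4 → E
B(1)+T(19): 20 → U
V(21)+E(4): 25 → Z
T(19)+V(21): 40≡14 → O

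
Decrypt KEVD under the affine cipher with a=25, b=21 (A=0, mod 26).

LRAS

The inverse of 25 mod 26 is 25, since 25·25=625≡1. Apply D(y)=25·(y−21) mod 26:
K(10): 25·(10−21)=-275≡11 → L
E(4): 25·(4−21)=-425≡17 → R
V(21): 25·(21−21)=0 → A
D(3): 25·(3−21)=-450≡18 → S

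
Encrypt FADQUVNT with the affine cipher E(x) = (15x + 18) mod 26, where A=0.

F(5): 15·5+18=93≡15 → P
A(0): 15·0+18=18 → S
D(3): 15·3+18=63≡11 → L
Q(16): 15·16+18=258≡24 → Y
U(20): 15·20+18=318≡6 → G
V(21): 15·21+18=333≡21 → V
N(13): 15·13+18=213≡5 → F
T(19): 15·19+18=303≡17 → R

PSLYGVFR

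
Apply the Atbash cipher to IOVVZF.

RLEEAU

I(8) → R(17)
O(14) → L(11)
V(21) → E(4)
V(21) → E(4)
Z(25) → A(0)
F(5) → U(20)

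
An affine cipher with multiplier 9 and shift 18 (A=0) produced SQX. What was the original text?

The inverse of 9 mod 26 is 3, since 9·3=27≡1. Apply D(y)=3·(y−18) mod 26:
S(18): 3·(18−18)=0 → A
Q(16): 3·(16−18)=-6≡20 → U
X(23): 3·(23−18)=15 → P

AUP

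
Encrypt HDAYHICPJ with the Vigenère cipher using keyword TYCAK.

Repeat the key across the message: TYCAKTYCA
H(7)+T(19): 26≡0 → A
D(3)+Y(24): 27≡1 → B
A(0)+C(2): 2 → C
Y(24)+A(0): 24 → Y
H(7)+K(10): 17 → R
I(8)+T(19): 27≡1 → B
C(2)+Y(24): 26≡0 → A
P(15)+C(2): 17 → R
J(9)+A(0): 9 → J

ABCYRBARJ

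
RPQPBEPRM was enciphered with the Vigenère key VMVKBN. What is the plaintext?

Repeat the key across the ciphertext: VMVKBNVMV
R(17)−V(21): -4≡22 → W
P(15)−M(12): 3 → D
Q(16)−V(21): -5≡21 → V
P(15)−K(10): 5 → F
B(1)−B(1): 0 → A
E(4)−N(13): -9≡17 → R
P(15)−V(21): -6≡20 → U
R(17)−M(12): 5 → F
M(12)−V(21): -9≡17 → R

WDVFARUFR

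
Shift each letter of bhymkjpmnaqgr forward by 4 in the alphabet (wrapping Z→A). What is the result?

flcqontqreukv

b(1): 1+4=5 → f
h(7): 7+4=11 → l
y(24): 24+4=28≡2 → c
m(12): 12+4=16 → q
k(10): 10+4=14 → o
j(9): 9+4=13 → n
p(15): 15+4=19 → t
m(12): 12+4=16 → q
n(13): 13+4=17 → r
a(0): 0+4=4 → e
q(16): 16+4=20 → u
g(6): 6+4=10 → k
r(17): 17+4=21 → v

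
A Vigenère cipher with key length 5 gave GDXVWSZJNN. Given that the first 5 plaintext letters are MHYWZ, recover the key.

UWZZX

Subtract each crib letter from the matching ciphertext letter (mod 26):
G(6)−M(12)=-6≡20 → U
D(3)−H(7)=-4≡22 → W
X(23)−Y(24)=-1≡25 → Z
V(21)−W(22)=-1≡25 → Z
W(22)−Z(25)=-3≡23 → X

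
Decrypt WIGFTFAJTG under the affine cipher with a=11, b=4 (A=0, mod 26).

The inverse of 11 mod 26 is 19, since 11·19=209≡1. Apply D(y)=19·(y−4) mod 26:
W(22): 19·(22−4)=342≡4 → E
I(8): 19·(8−4)=76≡24 → Y
G(6): 19·(6−4)=38≡12 → M
F(5): 19·(5−4)=19 → T
T(19): 19·(19−4)=285≡25 → Z
F(5): 19·(5−4)=19 → T
A(0): 19·(0−4)=-76≡2 → C
J(9): 19·(9−4)=95≡17 → R
T(19): 19·(19−4)=285≡25 → Z
G(6): 19·(6−4)=38≡12 → M

EYMTZTCRZM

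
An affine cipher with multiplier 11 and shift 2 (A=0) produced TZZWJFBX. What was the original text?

LVVQDFHJ

The inverse of 11 mod 26 is 19, since 11·19=209≡1. Apply D(y)=19·(y−2) mod 26:
T(19): 19·(19−2)=323≡11 → L
Z(25): 19·(25−2)=437≡21 → V
Z(25): 19·(25−2)=437≡21 → V
W(22): 19·(22−2)=380≡16 → Q
J(9): 19·(9−2)=133≡3 → D
F(5): 19·(5−2)=57≡5 → F
B(1): 19·(1−2)=-19≡7 → H
X(23): 19·(23−2)=399≡9 → J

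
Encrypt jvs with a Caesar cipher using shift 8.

rda

j(9): 9+8=17 → r
v(21): 21+8=29≡3 → d
s(18): 18+8=26≡0 → a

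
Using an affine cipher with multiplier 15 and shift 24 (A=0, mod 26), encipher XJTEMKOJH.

X(23): 15·23+24=369≡5 → F
J(9): 15·9+24=159≡3 → D
T(19): 15·19+24=309≡23 → X
E(4): 15·4+24=84≡6 → G
M(12): 15·12+24=204≡22 → W
K(10): 15·10+24=174≡18 → S
O(14): 15·14+24=234≡0 → A
J(9): 15·9+24=159≡3 → D
H(7): 15·7+24=129≡25 → Z

FDXGWSADZ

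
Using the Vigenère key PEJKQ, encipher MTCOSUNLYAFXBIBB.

Repeat the key across the message: PEJKQPEJKQPEJKQP
M(12)+P(15): 27≡1 → B
T(19)+E(4): 23 → X
C(2)+J(9): 11 → L
O(14)+K(10): 24 → Y
S(18)+Q(16): 34≡8 → I
U(20)+P(15): 35≡9 → J
N(13)+E(4): 17 → R
L(11)+J(9): 20 → U
Y(24)+K(10): 34≡8 → I
A(0)+Q(16): 16 → Q
F(5)+P(15): 20 → U
X(23)+E(4): 27≡1 → B
B(1)+J(9): 10 → K
I(8)+K(10): 18 → S
B(1)+Q(16): 17 → R
B(1)+P(15): 16 → Q

BXLYIJRUIQUBKSRQ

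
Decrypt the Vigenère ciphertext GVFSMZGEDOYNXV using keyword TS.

Repeat the key across the ciphertext: TSTSTSTSTSTSTS
G(6)−T(19): -13≡13 → N
V(21)−S(18): 3 → D
F(5)−T(19): -14≡12 → M
S(18)−S(18): 0 → A
M(12)−T(19): -7≡19 → T
Z(25)−S(18): 7 → H
G(6)−T(19): -13≡13 → N
E(4)−S(18): -14≡12 → M
D(3)−T(19): -16≡10 → K
O(14)−S(18): -4≡22 → W
Y(24)−T(19): 5 → F
N(13)−S(18): -5≡21 → V
X(23)−T(19): 4 → E
V(21)−S(18): 3 → D

NDMATHNMKWFVED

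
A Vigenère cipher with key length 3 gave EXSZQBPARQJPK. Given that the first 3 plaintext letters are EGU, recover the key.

ARY

Subtract each crib letter from the matching ciphertext letter (mod 26):
E(4)−E(4)=0 → A
X(23)−G(6)=17 → R
S(18)−U(20)=-2≡24 → Y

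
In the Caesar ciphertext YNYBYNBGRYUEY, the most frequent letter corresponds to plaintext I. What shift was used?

16

The most frequent ciphertext letter is Y (appears 5 times).
Y is position 24; I is position 8.
Shift = 16.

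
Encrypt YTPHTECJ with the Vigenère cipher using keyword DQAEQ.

BJPLJHSJ

Repeat the key across the message: DQAEQDQA
Y(24)+D(3): 27≡1 → B
T(19)+Q(16): 35≡9 → J
P(15)+A(0): 15 → P
H(7)+E(4): 11 → L
T(19)+Q(16): 35≡9 → J
E(4)+D(3): 7 → H
C(2)+Q(16): 18 → S
J(9)+A(0): 9 → J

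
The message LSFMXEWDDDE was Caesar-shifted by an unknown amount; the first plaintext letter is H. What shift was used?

From the crib: L(11)−H(7)=4, so the shift is 4.

4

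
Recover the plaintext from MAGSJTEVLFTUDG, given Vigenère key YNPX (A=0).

ONRVLGPYNSEXFT

Repeat the key across the ciphertext: YNPXYNPXYNPXYN
M(12)−Y(24): -12≡14 → O
A(0)−N(13): -13≡13 → N
G(6)−P(15): -9≡17 → R
S(18)−X(23): -5≡21 → V
J(9)−Y(24): -15≡11 → L
T(19)−N(13): 6 → G
E(4)−P(15): -11≡15 → P
V(21)−X(23): -2≡24 → Y
L(11)−Y(24): -13≡13 → N
F(5)−N(13): -8≡18 → S
T(19)−P(15): 4 → E
U(20)−X(23): -3≡23 → X
D(3)−Y(24): -21≡5 → F
G(6)−N(13): -7≡19 → T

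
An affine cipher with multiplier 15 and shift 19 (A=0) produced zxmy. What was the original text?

The inverse of 15 mod 26 is 7, since 15·7=105≡1. Apply D(y)=7·(y−19) mod 26:
z(25): 7·(25−19)=42≡16 → q
x(23): 7·(23−19)=28≡2 → c
m(12): 7·(12−19)=-49≡3 → d
y(24): 7·(24−19)=35≡9 → j

qcdj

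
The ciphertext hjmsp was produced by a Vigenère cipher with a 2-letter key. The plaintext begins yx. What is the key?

jm

Subtract each crib letter from the matching ciphertext letter (mod 26):
h(7)−y(24)=-17≡9 → j
j(9)−x(23)=-14≡12 → m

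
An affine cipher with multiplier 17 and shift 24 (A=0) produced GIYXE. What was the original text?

CWADI

The inverse of 17 mod 26 is 23, since 17·23=391≡1. Apply D(y)=23·(y−24) mod 26:
G(6): 23·(6−24)=-414≡2 → C
I(8): 23·(8−24)=-368≡22 → W
Y(24): 23·(24−24)=0 → A
X(23): 23·(23−24)=-23≡3 → D
E(4): 23·(4−24)=-460≡8 → I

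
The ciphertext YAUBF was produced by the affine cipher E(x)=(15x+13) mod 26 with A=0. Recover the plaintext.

The inverse of 15 mod 26 is 7, since 15·7=105≡1. Apply D(y)=7·(y−13) mod 26:
Y(24): 7·(24−13)=77≡25 → Z
A(0): 7·(0−13)=-91≡13 → N
U(20): 7·(20−13)=49≡23 → X
B(1): 7·(1−13)=-84≡20 → U
F(5): 7·(5−13)=-56≡22 → W

ZNXUW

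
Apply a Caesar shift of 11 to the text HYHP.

H(7): 7+11=18 → S
Y(24): 24+11=35≡9 → J
H(7): 7+11=18 → S
P(15): 15+11=26≡0 → A

SJSA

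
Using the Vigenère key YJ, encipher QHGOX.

Repeat the key across the message: YJYJY
Q(16)+Y(24): 40≡14 → O
H(7)+J(9): 16 → Q
G(6)+Y(24): 30≡4 → E
O(14)+J(9): 23 → X
X(23)+Y(24): 47≡21 → V

OQEXV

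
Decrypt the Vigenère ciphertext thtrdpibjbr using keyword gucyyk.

nnrtffchhdt

Repeat the key across the ciphertext: gucyykgucyy
t(19)−g(6): 13 → n
h(7)−u(20): -13≡13 → n
t(19)−c(2): 17 → r
r(17)−y(24): -7≡19 → t
d(3)−y(24): -21≡5 → f
p(15)−k(10): 5 → f
i(8)−g(6): 2 → c
b(1)−u(20): -19≡7 → h
j(9)−c(2): 7 → h
b(1)−y(24): -23≡3 → d
r(17)−y(24): -7≡19 → t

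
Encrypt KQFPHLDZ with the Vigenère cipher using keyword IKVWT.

SAALATNU

Repeat the key across the message: IKVWTIKV
K(10)+I(8): 18 → S
Q(16)+K(10): 26≡0 → A
F(5)+V(21): 26≡0 → A
P(15)+W(22): 37≡11 → L
H(7)+T(19): 26≡0 → A
L(11)+I(8): 19 → T
D(3)+K(10): 13 → N
Z(25)+V(21): 46≡20 → U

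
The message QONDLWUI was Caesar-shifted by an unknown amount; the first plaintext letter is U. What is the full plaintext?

USRHPAYM

From the crib: Q(16)−U(20)=-4≡22, so the shift is 22.
Subtract 22 from each ciphertext letter:
Q(16): 16−22=-6≡20 → U
O(14): 14−22=-8≡18 → S
N(13): 13−22=-9≡17 → R
D(3): 3−22=-19≡7 → H
L(11): 11−22=-11≡15 → P
W(22): 22−22=0 → A
U(20): 20−22=-2≡24 → Y
I(8): 8−22=-14≡12 → M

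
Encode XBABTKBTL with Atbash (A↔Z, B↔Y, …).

X(23) → C(2)
B(1) → Y(24)
A(0) → Z(25)
B(1) → Y(24)
T(19) → G(6)
K(10) → P(15)
B(1) → Y(24)
T(19) → G(6)
L(11) → O(14)

CYZYGPYGO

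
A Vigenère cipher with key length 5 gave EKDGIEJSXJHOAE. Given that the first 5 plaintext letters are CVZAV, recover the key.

CPEGN

Subtract each crib letter from the matching ciphertext letter (mod 26):
E(4)−C(2)=2 → C
K(10)−V(21)=-11≡15 → P
D(3)−Z(25)=-22≡4 → E
G(6)−A(0)=6 → G
I(8)−V(21)=-13≡13 → N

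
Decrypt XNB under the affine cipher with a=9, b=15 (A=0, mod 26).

YUK

The inverse of 9 mod 26 is 3, since 9·3=27≡1. Apply D(y)=3·(y−15) mod 26:
X(23): 3·(23−15)=24 → Y
N(13): 3·(13−15)=-6≡20 → U
B(1): 3·(1−15)=-42≡10 → K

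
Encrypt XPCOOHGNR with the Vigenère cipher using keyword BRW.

YGYPFDHEN

Repeat the key across the message: BRWBRWBRW
X(23)+B(1): 24 → Y
P(15)+R(17): 32≡6 → G
C(2)+W(22): 24 → Y
O(14)+B(1): 15 → P
O(14)+R(17): 31≡5 → F
H(7)+W(22): 29≡3 → D
G(6)+B(1): 7 → H
N(13)+R(17): 30≡4 → E
R(17)+W(22): 39≡13 → N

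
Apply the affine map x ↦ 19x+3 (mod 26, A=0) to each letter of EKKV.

BLLM

E(4): 19·4+3=79≡1 → B
K(10): 19·10+3=193≡11 → L
K(10): 19·10+3=193≡11 → L
V(21): 19·21+3=402≡12 → M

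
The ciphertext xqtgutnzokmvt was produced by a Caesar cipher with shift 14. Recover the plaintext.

jcfsgfzlawyhf

x(23): 23−14=9 → j
q(16): 16−14=2 → c
t(19): 19−14=5 → f
g(6): 6−14=-8≡18 → s
u(20): 20−14=6 → g
t(19): 19−14=5 → f
n(13): 13−14=-1≡25 → z
z(25): 25−14=11 → l
o(14): 14−14=0 → a
k(10): 10−14=-4≡22 → w
m(12): 12−14=-2≡24 → y
v(21): 21−14=7 → h
t(19): 19−14=5 → f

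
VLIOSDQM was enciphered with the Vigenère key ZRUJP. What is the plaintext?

WUOFDEZS

Repeat the key across the ciphertext: ZRUJPZRU
V(21)−Z(25): -4≡22 → W
L(11)−R(17): -6≡20 → U
I(8)−U(20): -12≡14 → O
O(14)−J(9): 5 → F
S(18)−P(15): 3 → D
D(3)−Z(25): -22≡4 → E
Q(16)−R(17): -1≡25 → Z
M(12)−U(20): -8≡18 → S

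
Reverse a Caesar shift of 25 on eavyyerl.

fbwzzfsm

e(4): 4−25=-21≡5 → f
a(0): 0−25=-25≡1 → b
v(21): 21−25=-4≡22 → w
y(24): 24−25=-1≡25 → z
y(24): 24−25=-1≡25 → z
e(4): 4−25=-21≡5 → f
r(17): 17−25=-8≡18 → s
l(11): 11−25=-14≡12 → m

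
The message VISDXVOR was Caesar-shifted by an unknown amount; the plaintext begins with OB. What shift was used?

7

From the crib: V(21)−O(14)=7, so the shift is 7.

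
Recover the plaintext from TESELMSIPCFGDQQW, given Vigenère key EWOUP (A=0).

PIEKWIWUVNBKPWBS

Repeat the key across the ciphertext: EWOUPEWOUPEWOUPE
T(19)−E(4): 15 → P
E(4)−W(22): -18≡8 → I
S(18)−O(14): 4 → E
E(4)−U(20): -16≡10 → K
L(11)−P(15): -4≡22 → W
M(12)−E(4): 8 → I
S(18)−W(22): -4≡22 → W
I(8)−O(14): -6≡20 → U
P(15)−U(20): -5≡21 → V
C(2)−P(15): -13≡13 → N
F(5)−E(4): 1 → B
G(6)−W(22): -16≡10 → K
D(3)−O(14): -11≡15 → P
Q(16)−U(20): -4≡22 → W
Q(16)−P(15): 1 → B
W(22)−E(4): 18 → S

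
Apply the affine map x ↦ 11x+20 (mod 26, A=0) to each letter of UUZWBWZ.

GGJCFCJ

U(20): 11·20+20=240≡6 → G
U(20): 11·20+20=240≡6 → G
Z(25): 11·25+20=295≡9 → J
W(22): 11·22+20=262≡2 → C
B(1): 11·1+20=31≡5 → F
W(22): 11·22+20=262≡2 → C
Z(25): 11·25+20=295≡9 → J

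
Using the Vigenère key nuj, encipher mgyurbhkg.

Repeat the key across the message: nujnujnuj
m(12)+n(13): 25 → z
g(6)+u(20): 26≡0 → a
y(24)+j(9): 33≡7 → h
u(20)+n(13): 33≡7 → h
r(17)+u(20): 37≡11 → l
b(1)+j(9): 10 → k
h(7)+n(13): 20 → u
k(10)+u(20): 30≡4 → e
g(6)+j(9): 15 → p

zahhlkuep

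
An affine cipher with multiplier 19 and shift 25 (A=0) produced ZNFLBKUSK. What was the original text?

AYOCWRXBR

The inverse of 19 mod 26 is 11, since 19·11=209≡1. Apply D(y)=11·(y−25) mod 26:
Z(25): 11·(25−25)=0 → A
N(13): 11·(13−25)=-132≡24 → Y
F(5): 11·(5−25)=-220≡14 → O
L(11): 11·(11−25)=-154≡2 → C
B(1): 11·(1−25)=-264≡22 → W
K(10): 11·(10−25)=-165≡17 → R
U(20): 11·(20−25)=-55≡23 → X
S(18): 11·(18−25)=-77≡1 → B
K(10): 11·(10−25)=-165≡17 → R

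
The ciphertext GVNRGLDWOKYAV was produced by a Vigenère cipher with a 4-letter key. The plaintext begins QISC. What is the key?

Subtract each crib letter from the matching ciphertext letter (mod 26):
G(6)−Q(16)=-10≡16 → Q
V(21)−I(8)=13 → N
N(13)−S(18)=-5≡21 → V
R(17)−C(2)=15 → P

QNVP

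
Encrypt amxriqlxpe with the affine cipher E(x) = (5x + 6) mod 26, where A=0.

a(0): 5·0+6=6 → g
m(12): 5·12+6=66≡14 → o
x(23): 5·23+6=121≡17 → r
r(17): 5·17+6=91≡13 → n
i(8): 5·8+6=46≡20 → u
q(16): 5·16+6=86≡8 → i
l(11): 5·11+6=61≡9 → j
x(23): 5·23+6=121≡17 → r
p(15): 5·15+6=81≡3 → d
e(4): 5·4+6=26≡0 → a

gornuijrda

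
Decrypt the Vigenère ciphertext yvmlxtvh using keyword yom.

Repeat the key across the ciphertext: yomyomyo
y(24)−y(24): 0 → a
v(21)−o(14): 7 → h
m(12)−m(12): 0 → a
l(11)−y(24): -13≡13 → n
x(23)−o(14): 9 → j
t(19)−m(12): 7 → h
v(21)−y(24): -3≡23 → x
h(7)−o(14): -7≡19 → t

ahanjhxt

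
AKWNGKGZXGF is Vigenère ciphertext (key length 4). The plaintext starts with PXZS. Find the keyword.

Subtract each crib letter from the matching ciphertext letter (mod 26):
A(0)−P(15)=-15≡11 → L
K(10)−X(23)=-13≡13 → N
W(22)−Z(25)=-3≡23 → X
N(13)−S(18)=-5≡21 → V

LNXV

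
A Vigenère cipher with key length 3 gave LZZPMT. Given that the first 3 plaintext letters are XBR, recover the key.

OYI

Subtract each crib letter from the matching ciphertext letter (mod 26):
L(11)−X(23)=-12≡14 → O
Z(25)−B(1)=24 → Y
Z(25)−R(17)=8 → I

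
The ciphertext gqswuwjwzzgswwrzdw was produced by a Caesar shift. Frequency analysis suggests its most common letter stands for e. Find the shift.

The most frequent ciphertext letter is w (appears 6 times).
w is position 22; e is position 4.
Shift = 18.

18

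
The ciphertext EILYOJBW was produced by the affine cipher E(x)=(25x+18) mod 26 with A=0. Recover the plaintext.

The inverse of 25 mod 26 is 25, since 25·25=625≡1. Apply D(y)=25·(y−18) mod 26:
E(4): 25·(4−18)=-350≡14 → O
I(8): 25·(8−18)=-250≡10 → K
L(11): 25·(11−18)=-175≡7 → H
Y(24): 25·(24−18)=150≡20 → U
O(14): 25·(14−18)=-100≡4 → E
J(9): 25·(9−18)=-225≡9 → J
B(1): 25·(1−18)=-425≡17 → R
W(22): 25·(22−18)=100≡22 → W

OKHUEJRW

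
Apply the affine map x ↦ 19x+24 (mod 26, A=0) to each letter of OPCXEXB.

O(14): 19·14+24=290≡4 → E
P(15): 19·15+24=309≡23 → X
C(2): 19·2+24=62≡10 → K
X(23): 19·23+24=461≡19 → T
E(4): 19·4+24=100≡22 → W
X(23): 19·23+24=461≡19 → T
B(1): 19·1+24=43≡17 → R

EXKTWTR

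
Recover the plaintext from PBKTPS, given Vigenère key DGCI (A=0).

MVILMM

Repeat the key across the ciphertext: DGCIDG
P(15)−D(3): 12 → M
B(1)−G(6): -5≡21 → V
K(10)−C(2): 8 → I
T(19)−I(8): 11 → L
P(15)−D(3): 12 → M
S(18)−G(6): 12 → M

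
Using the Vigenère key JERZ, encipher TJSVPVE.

CNJUYZV

Repeat the key across the message: JERZJER
T(19)+J(9): 28≡2 → C
J(9)+E(4): 13 → N
S(18)+R(17): 35≡9 → J
V(21)+Z(25): 46≡20 → U
P(15)+J(9): 24 → Y
V(21)+E(4): 25 → Z
E(4)+R(17): 21 → V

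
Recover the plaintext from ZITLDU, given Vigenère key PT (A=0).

Repeat the key across the ciphertext: PTPTPT
Z(25)−P(15): 10 → K
I(8)−T(19): -11≡15 → P
T(19)−P(15): 4 → E
L(11)−T(19): -8≡18 → S
D(3)−P(15): -12≡14 → O
U(20)−T(19): 1 → B

KPESOB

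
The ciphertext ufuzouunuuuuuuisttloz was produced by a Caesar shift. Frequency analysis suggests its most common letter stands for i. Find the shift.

The most frequent ciphertext letter is u (appears 10 times).
u is position 20; i is position 8.
Shift = 12.

12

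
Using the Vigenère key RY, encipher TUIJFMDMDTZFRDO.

Repeat the key across the message: RYRYRYRYRYRYRYR
T(19)+R(17): 36≡10 → K
U(20)+Y(24): 44≡18 → S
I(8)+R(17): 25 → Z
J(9)+Y(24): 33≡7 → H
F(5)+R(17): 22 → W
M(12)+Y(24): 36≡10 → K
D(3)+R(17): 20 → U
M(12)+Y(24): 36≡10 → K
D(3)+R(17): 20 → U
T(19)+Y(24): 43≡17 → R
Z(25)+R(17): 42≡16 → Q
F(5)+Y(24): 29≡3 → D
R(17)+R(17): 34≡8 → I
D(3)+Y(24): 27≡1 → B
O(14)+R(17): 31≡5 → F

KSZHWKUKURQDIBF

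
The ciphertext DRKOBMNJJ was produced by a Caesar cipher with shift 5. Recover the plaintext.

YMFJWHIEE

D(3): 3−5=-2≡24 → Y
R(17): 17−5=12 → M
K(10): 10−5=5 → F
O(14): 14−5=9 → J
B(1): 1−5=-4≡22 → W
M(12): 12−5=7 → H
N(13): 13−5=8 → I
J(9): 9−5=4 → E
J(9): 9−5=4 → E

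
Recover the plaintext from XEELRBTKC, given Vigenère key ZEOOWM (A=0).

YAQXVPUGO

Repeat the key across the ciphertext: ZEOOWMZEO
X(23)−Z(25): -2≡24 → Y
E(4)−E(4): 0 → A
E(4)−O(14): -10≡16 → Q
L(11)−O(14): -3≡23 → X
R(17)−W(22): -5≡21 → V
B(1)−M(12): -11≡15 → P
T(19)−Z(25): -6≡20 → U
K(10)−E(4): 6 → G
C(2)−O(14): -12≡14 → O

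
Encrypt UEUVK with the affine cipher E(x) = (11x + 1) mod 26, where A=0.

NTNYH

U(20): 11·20+1=221≡13 → N
E(4): 11·4+1=45≡19 → T
U(20): 11·20+1=221≡13 → N
V(21): 11·21+1=232≡24 → Y
K(10): 11·10+1=111≡7 → H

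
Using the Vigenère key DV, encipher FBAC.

IWDX

Repeat the key across the message: DVDV
F(5)+D(3): 8 → I
B(1)+V(21): 22 → W
A(0)+D(3): 3 → D
C(2)+V(21): 23 → X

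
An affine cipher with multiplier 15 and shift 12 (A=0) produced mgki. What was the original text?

The inverse of 15 mod 26 is 7, since 15·7=105≡1. Apply D(y)=7·(y−12) mod 26:
m(12): 7·(12−12)=0 → a
g(6): 7·(6−12)=-42≡10 → k
k(10): 7·(10−12)=-14≡12 → m
i(8): 7·(8−12)=-28≡24 → y

akmy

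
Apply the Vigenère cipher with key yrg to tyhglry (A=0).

Repeat the key across the message: yrgyrgy
t(19)+y(24): 43≡17 → r
y(24)+r(17): 41≡15 → p
h(7)+g(6): 13 → n
g(6)+y(24): 30≡4 → e
l(11)+r(17): 28≡2 → c
r(17)+g(6): 23 → x
y(24)+y(24): 48≡22 → w

rpnecxw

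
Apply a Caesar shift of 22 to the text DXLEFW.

D(3): 3+22=25 → Z
X(23): 23+22=45≡19 → T
L(11): 11+22=33≡7 → H
E(4): 4+22=26≡0 → A
F(5): 5+22=27≡1 → B
W(22): 22+22=44≡18 → S

ZTHABS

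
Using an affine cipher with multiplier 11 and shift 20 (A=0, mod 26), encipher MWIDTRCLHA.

M(12): 11·12+20=152≡22 → W
W(22): 11·22+20=262≡2 → C
I(8): 11·8+20=108≡4 → E
D(3): 11·3+20=53≡1 → B
T(19): 11·19+20=229≡21 → V
R(17): 11·17+20=207≡25 → Z
C(2): 11·2+20=42≡16 → Q
L(11): 11·11+20=141≡11 → L
H(7): 11·7+20=97≡19 → T
A(0): 11·0+20=20 → U

WCEBVZQLTU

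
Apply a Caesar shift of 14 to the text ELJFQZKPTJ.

E(4): 4+14=18 → S
L(11): 11+14=25 → Z
J(9): 9+14=23 → X
F(5): 5+14=19 → T
Q(16): 16+14=30≡4 → E
Z(25): 25+14=39≡13 → N
K(10): 10+14=24 → Y
P(15): 15+14=29≡3 → D
T(19): 19+14=33≡7 → H
J(9): 9+14=23 → X

SZXTENYDHX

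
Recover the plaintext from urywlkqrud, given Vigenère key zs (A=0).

Repeat the key across the ciphertext: zszszszszs
u(20)−z(25): -5≡21 → v
r(17)−s(18): -1≡25 → z
y(24)−z(25): -1≡25 → z
w(22)−s(18): 4 → e
l(11)−z(25): -14≡12 → m
k(10)−s(18): -8≡18 → s
q(16)−z(25): -9≡17 → r
r(17)−s(18): -1≡25 → z
u(20)−z(25): -5≡21 → v
d(3)−s(18): -15≡11 → l

vzzemsrzvl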